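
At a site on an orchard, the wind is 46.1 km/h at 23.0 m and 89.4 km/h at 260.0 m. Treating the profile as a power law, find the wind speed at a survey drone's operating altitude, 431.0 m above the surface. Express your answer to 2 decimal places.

First find α: α = ln(V₂/V₁)/ln(z₂/z₁) = ln(89.4/46.1)/ln(260.0/23.0) = 0.66231/2.42519 = 0.2731
Extrapolate from 260.0 m to 431.0 m: V₃ = 89.4 × (431.0/260.0)^0.2731 = 89.4 × 1.1480 = 102.6321 km/h

102.63 km/h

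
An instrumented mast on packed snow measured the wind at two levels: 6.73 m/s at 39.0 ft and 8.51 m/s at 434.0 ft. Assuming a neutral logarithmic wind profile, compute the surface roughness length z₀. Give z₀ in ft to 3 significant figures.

Log law: V(z) ∝ ln(z/z₀). With r = V₁/V₂ = 6.73/8.51 = 0.79083,
r · ln(z₂/z₀) = ln(z₁/z₀) ⇒ ln z₀ = (ln z₁ − r·ln z₂)/(1 − r)
ln z₀ = (3.66356 − 0.79083×6.07304) / 0.20917 = -5.4464
z₀ = exp(-5.4464) = 0.004312 ft

z₀ ≈ 0.00431 ft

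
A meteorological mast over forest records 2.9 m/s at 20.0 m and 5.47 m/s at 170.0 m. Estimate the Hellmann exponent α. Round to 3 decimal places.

Power law: V₂/V₁ = (z₂/z₁)^α ⇒ α = ln(V₂/V₁) / ln(z₂/z₁)
α = ln(5.47/2.9) / ln(170.0/20.0) = ln(1.8862) / ln(8.5000)
  = 0.63457 / 2.14007 = 0.29652

α ≈ 0.297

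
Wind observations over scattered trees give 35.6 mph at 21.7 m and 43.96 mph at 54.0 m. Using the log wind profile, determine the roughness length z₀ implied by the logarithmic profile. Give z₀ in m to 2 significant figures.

z₀ ≈ 0.45 m

Log law: V(z) ∝ ln(z/z₀). With r = V₁/V₂ = 35.6/43.96 = 0.80983,
r · ln(z₂/z₀) = ln(z₁/z₀) ⇒ ln z₀ = (ln z₁ − r·ln z₂)/(1 − r)
ln z₀ = (3.07731 − 0.80983×3.98898) / 0.19017 = -0.8049
z₀ = exp(-0.8049) = 0.4471 m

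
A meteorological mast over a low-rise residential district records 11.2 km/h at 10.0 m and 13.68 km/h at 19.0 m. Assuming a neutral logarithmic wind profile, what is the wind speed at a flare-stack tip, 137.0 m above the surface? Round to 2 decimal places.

Log law: V ∝ ln(z/z₀). From the pair, with r = V₁/V₂ = 0.81871,
ln z₀ = (ln z₁ − r·ln z₂)/(1 − r) = (2.3026 − 0.81871×2.9444)/0.18129 = -0.5961 → z₀ = 0.5510 m
V₃ = V₁ · ln(z₃/z₀)/ln(z₁/z₀) = 11.2 × 5.5161/2.8987 = 21.3131 km/h

21.31 km/h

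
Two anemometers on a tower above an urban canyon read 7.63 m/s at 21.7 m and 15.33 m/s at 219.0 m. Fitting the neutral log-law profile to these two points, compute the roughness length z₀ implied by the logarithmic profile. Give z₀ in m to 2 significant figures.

z₀ ≈ 2.2 m

Log law: V(z) ∝ ln(z/z₀). With r = V₁/V₂ = 7.63/15.33 = 0.49772,
r · ln(z₂/z₀) = ln(z₁/z₀) ⇒ ln z₀ = (ln z₁ − r·ln z₂)/(1 − r)
ln z₀ = (3.07731 − 0.49772×5.38907) / 0.50228 = 0.7866
z₀ = exp(0.7866) = 2.196 m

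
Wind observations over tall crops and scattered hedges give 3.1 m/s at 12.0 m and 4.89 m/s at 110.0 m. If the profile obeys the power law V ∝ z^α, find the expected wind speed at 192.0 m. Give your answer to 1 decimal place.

5.5 m/s

First find α: α = ln(V₂/V₁)/ln(z₂/z₁) = ln(4.89/3.1)/ln(110.0/12.0) = 0.45579/2.21557 = 0.2057
Extrapolate from 110.0 m to 192.0 m: V₃ = 4.89 × (192.0/110.0)^0.2057 = 4.89 × 1.1214 = 5.4837 m/s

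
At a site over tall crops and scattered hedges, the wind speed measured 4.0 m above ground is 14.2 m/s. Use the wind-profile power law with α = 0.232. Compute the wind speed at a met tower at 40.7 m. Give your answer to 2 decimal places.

Power-law profile: V₂ = V₁ · (z₂/z₁)^α
V₂ = 14.2 × (40.7/4.0)^0.232 = 14.2 × (10.1750)^0.232
    = 14.2 × 1.7130 = 24.3241 m/s

24.32 m/s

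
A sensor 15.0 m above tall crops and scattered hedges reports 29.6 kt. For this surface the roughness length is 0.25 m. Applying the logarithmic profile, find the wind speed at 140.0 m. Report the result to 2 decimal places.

Log law: V(z) ∝ ln(z/z₀), so V₂/V₁ = ln(z₂/z₀) / ln(z₁/z₀).
ln(140.0/0.25) = 6.3279, ln(15.0/0.25) = 4.0943
V₂ = 29.6 × 6.3279/4.0943 = 29.6 × 1.5455 = 45.7477 kt

45.75 kt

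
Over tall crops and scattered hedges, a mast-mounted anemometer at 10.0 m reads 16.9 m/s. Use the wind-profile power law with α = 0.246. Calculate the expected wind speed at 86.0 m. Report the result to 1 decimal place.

Power-law profile: V₂ = V₁ · (z₂/z₁)^α
V₂ = 16.9 × (86.0/10.0)^0.246 = 16.9 × (8.6000)^0.246
    = 16.9 × 1.6978 = 28.6928 m/s

28.7 m/s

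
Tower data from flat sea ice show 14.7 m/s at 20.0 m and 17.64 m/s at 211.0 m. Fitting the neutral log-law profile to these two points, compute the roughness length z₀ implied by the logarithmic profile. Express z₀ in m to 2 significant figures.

z₀ ≈ 0.00015 m

Log law: V(z) ∝ ln(z/z₀). With r = V₁/V₂ = 14.7/17.64 = 0.83333,
r · ln(z₂/z₀) = ln(z₁/z₀) ⇒ ln z₀ = (ln z₁ − r·ln z₂)/(1 − r)
ln z₀ = (2.99573 − 0.83333×5.35186) / 0.16667 = -8.7849
z₀ = exp(-8.7849) = 0.0001530 m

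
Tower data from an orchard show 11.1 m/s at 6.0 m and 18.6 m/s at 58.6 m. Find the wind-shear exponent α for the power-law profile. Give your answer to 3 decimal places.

α ≈ 0.227

Power law: V₂/V₁ = (z₂/z₁)^α ⇒ α = ln(V₂/V₁) / ln(z₂/z₁)
α = ln(18.6/11.1) / ln(58.6/6.0) = ln(1.6757) / ln(9.7667)
  = 0.51622 / 2.27898 = 0.22651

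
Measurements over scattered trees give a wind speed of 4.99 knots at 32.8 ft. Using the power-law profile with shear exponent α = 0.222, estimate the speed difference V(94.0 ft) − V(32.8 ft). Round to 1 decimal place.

Power law: V₂ = V₁ · (z₂/z₁)^α = 4.99 × (2.8659)^0.222 = 6.3039 knots
ΔV = 6.3039 − 4.99 = 1.3139 knots

1.3 knots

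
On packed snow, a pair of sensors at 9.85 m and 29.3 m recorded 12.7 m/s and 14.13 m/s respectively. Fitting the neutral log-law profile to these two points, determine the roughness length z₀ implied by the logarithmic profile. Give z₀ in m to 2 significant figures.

z₀ ≈ 0.00061 m

Log law: V(z) ∝ ln(z/z₀). With r = V₁/V₂ = 12.7/14.13 = 0.89880,
r · ln(z₂/z₀) = ln(z₁/z₀) ⇒ ln z₀ = (ln z₁ − r·ln z₂)/(1 − r)
ln z₀ = (2.28747 − 0.89880×3.37759) / 0.10120 = -7.3940
z₀ = exp(-7.3940) = 0.0006149 m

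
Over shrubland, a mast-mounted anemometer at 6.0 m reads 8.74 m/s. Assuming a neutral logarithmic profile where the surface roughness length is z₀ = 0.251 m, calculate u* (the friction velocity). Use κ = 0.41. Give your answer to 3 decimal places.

Log law: V(z) = (u*/κ) · ln(z/z₀) ⇒ u* = κ · V / ln(z/z₀)
u* = 0.41 × 8.74 / ln(6.0/0.251) = 0.41 × 8.74 / 3.1741
   = 3.5834 / 3.1741 = 1.1290 m/s

u* ≈ 1.129 m/s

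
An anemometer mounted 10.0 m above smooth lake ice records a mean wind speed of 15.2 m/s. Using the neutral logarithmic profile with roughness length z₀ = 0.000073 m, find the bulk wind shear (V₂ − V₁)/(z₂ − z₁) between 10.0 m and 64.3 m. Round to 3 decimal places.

Log law: V₂ = V₁ · ln(z₂/z₀)/ln(z₁/z₀) = 15.2 × 13.6886/11.8276 = 17.5916 m/s
ΔV/Δz = (17.5916 − 15.2)/(64.3 − 10.0) = 2.3916/54.3000 = 0.04404 m/s/m

0.044 m/s/m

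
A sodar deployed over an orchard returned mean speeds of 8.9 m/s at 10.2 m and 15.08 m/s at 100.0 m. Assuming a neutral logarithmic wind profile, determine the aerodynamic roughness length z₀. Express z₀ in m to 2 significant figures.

Log law: V(z) ∝ ln(z/z₀). With r = V₁/V₂ = 8.9/15.08 = 0.59019,
r · ln(z₂/z₀) = ln(z₁/z₀) ⇒ ln z₀ = (ln z₁ − r·ln z₂)/(1 − r)
ln z₀ = (2.32239 − 0.59019×4.60517) / 0.40981 = -0.9651
z₀ = exp(-0.9651) = 0.3809 m

z₀ ≈ 0.38 m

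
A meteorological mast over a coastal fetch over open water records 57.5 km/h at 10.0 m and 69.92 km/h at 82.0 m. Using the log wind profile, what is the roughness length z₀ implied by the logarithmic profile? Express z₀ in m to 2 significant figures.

z₀ ≈ 0.00059 m

Log law: V(z) ∝ ln(z/z₀). With r = V₁/V₂ = 57.5/69.92 = 0.82237,
r · ln(z₂/z₀) = ln(z₁/z₀) ⇒ ln z₀ = (ln z₁ − r·ln z₂)/(1 − r)
ln z₀ = (2.30259 − 0.82237×4.40672) / 0.17763 = -7.4388
z₀ = exp(-7.4388) = 0.0005880 m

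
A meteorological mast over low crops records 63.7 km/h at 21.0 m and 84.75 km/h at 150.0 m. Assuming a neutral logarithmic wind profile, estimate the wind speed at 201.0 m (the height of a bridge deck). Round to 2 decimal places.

Log law: V ∝ ln(z/z₀). From the pair, with r = V₁/V₂ = 0.75162,
ln z₀ = (ln z₁ − r·ln z₂)/(1 − r) = (3.0445 − 0.75162×5.0106)/0.24838 = -2.9052 → z₀ = 0.05474 m
V₃ = V₁ · ln(z₃/z₀)/ln(z₁/z₀) = 63.7 × 8.2085/5.9497 = 87.8834 km/h

87.88 km/h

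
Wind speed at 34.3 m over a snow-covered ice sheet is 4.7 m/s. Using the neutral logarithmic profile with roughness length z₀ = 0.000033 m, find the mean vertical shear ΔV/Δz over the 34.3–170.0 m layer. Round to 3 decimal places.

Log law: V₂ = V₁ · ln(z₂/z₀)/ln(z₁/z₀) = 4.7 × 15.4548/13.8541 = 5.2430 m/s
ΔV/Δz = (5.2430 − 4.7)/(170.0 − 34.3) = 0.5430/135.7000 = 0.00400 m/s/m

0.004 m/s/m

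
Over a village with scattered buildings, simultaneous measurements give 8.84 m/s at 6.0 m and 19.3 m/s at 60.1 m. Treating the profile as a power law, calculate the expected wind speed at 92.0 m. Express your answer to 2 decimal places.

22.30 m/s

First find α: α = ln(V₂/V₁)/ln(z₂/z₁) = ln(19.3/8.84)/ln(60.1/6.0) = 0.78082/2.30425 = 0.3389
Extrapolate from 60.1 m to 92.0 m: V₃ = 19.3 × (92.0/60.1)^0.3389 = 19.3 × 1.1552 = 22.2955 m/s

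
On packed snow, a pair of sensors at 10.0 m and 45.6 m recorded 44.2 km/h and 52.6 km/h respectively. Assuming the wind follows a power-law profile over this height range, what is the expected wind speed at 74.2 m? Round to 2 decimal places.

55.62 km/h

First find α: α = ln(V₂/V₁)/ln(z₂/z₁) = ln(52.6/44.2)/ln(45.6/10.0) = 0.17399/1.51732 = 0.1147
Extrapolate from 45.6 m to 74.2 m: V₃ = 52.6 × (74.2/45.6)^0.1147 = 52.6 × 1.0574 = 55.6201 km/h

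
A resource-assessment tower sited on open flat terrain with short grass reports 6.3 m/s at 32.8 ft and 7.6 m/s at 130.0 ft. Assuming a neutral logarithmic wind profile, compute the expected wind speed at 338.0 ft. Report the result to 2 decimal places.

Log law: V ∝ ln(z/z₀). From the pair, with r = V₁/V₂ = 0.82895,
ln z₀ = (ln z₁ − r·ln z₂)/(1 − r) = (3.4904 − 0.82895×4.8675)/0.17105 = -3.1832 → z₀ = 0.04145 ft
V₃ = V₁ · ln(z₃/z₀)/ln(z₁/z₀) = 6.3 × 9.0063/6.6737 = 8.5020 m/s

8.50 m/s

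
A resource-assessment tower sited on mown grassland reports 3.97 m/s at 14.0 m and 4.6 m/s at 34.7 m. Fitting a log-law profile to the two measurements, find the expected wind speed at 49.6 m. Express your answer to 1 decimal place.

4.8 m/s

Log law: V ∝ ln(z/z₀). From the pair, with r = V₁/V₂ = 0.86304,
ln z₀ = (ln z₁ − r·ln z₂)/(1 − r) = (2.6391 − 0.86304×3.5467)/0.13696 = -3.0808 → z₀ = 0.04592 m
V₃ = V₁ · ln(z₃/z₀)/ln(z₁/z₀) = 3.97 × 6.9848/5.7198 = 4.8480 m/s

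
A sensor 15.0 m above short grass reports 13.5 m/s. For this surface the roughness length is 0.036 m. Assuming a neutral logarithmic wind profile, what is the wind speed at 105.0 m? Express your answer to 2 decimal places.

17.85 m/s

Log law: V(z) ∝ ln(z/z₀), so V₂/V₁ = ln(z₂/z₀) / ln(z₁/z₀).
ln(105.0/0.036) = 7.9782, ln(15.0/0.036) = 6.0323
V₂ = 13.5 × 7.9782/6.0323 = 13.5 × 1.3226 = 17.8549 m/s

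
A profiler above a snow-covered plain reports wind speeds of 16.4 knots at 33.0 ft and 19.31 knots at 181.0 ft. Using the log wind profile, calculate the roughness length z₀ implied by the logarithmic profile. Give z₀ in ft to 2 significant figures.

Log law: V(z) ∝ ln(z/z₀). With r = V₁/V₂ = 16.4/19.31 = 0.84930,
r · ln(z₂/z₀) = ln(z₁/z₀) ⇒ ln z₀ = (ln z₁ − r·ln z₂)/(1 − r)
ln z₀ = (3.49651 − 0.84930×5.19850) / 0.15070 = -6.0955
z₀ = exp(-6.0955) = 0.002253 ft

z₀ ≈ 0.0023 ft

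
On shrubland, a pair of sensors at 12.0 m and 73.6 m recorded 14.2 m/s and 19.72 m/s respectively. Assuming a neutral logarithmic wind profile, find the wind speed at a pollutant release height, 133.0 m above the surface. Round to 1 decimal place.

Log law: V ∝ ln(z/z₀). From the pair, with r = V₁/V₂ = 0.72008,
ln z₀ = (ln z₁ − r·ln z₂)/(1 − r) = (2.4849 − 0.72008×4.2986)/0.27992 = -2.1809 → z₀ = 0.1129 m
V₃ = V₁ · ln(z₃/z₀)/ln(z₁/z₀) = 14.2 × 7.0712/4.6658 = 21.5208 m/s

21.5 m/s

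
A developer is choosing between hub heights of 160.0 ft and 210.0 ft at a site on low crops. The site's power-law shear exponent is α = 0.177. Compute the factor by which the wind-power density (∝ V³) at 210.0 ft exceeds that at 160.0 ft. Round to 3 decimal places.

1.155

Speed ratio: V_B/V_A = (z_B/z_A)^α = (210.0/160.0)^0.177 = (1.3125)^0.177 = 1.04931
Power-density ratio: P_B/P_A = (V_B/V_A)³ = (1.04931)³ = 1.15534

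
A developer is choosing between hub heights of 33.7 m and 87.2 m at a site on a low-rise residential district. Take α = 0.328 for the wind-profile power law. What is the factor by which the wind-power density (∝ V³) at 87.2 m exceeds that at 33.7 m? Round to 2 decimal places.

Speed ratio: V_B/V_A = (z_B/z_A)^α = (87.2/33.7)^0.328 = (2.5875)^0.328 = 1.36592
Power-density ratio: P_B/P_A = (V_B/V_A)³ = (1.36592)³ = 2.54848

2.55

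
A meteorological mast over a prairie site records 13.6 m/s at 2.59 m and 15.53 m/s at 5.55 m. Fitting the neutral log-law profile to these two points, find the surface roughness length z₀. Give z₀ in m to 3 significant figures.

Log law: V(z) ∝ ln(z/z₀). With r = V₁/V₂ = 13.6/15.53 = 0.87572,
r · ln(z₂/z₀) = ln(z₁/z₀) ⇒ ln z₀ = (ln z₁ − r·ln z₂)/(1 − r)
ln z₀ = (0.95166 − 0.87572×1.71380) / 0.12428 = -4.4189
z₀ = exp(-4.4189) = 0.01205 m

z₀ ≈ 0.0120 m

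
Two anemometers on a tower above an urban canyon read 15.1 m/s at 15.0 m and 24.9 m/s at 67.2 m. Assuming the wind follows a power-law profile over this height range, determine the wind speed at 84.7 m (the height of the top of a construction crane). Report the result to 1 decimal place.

First find α: α = ln(V₂/V₁)/ln(z₂/z₁) = ln(24.9/15.1)/ln(67.2/15.0) = 0.50017/1.49962 = 0.3335
Extrapolate from 67.2 m to 84.7 m: V₃ = 24.9 × (84.7/67.2)^0.3335 = 24.9 × 1.0803 = 26.8983 m/s

26.9 m/s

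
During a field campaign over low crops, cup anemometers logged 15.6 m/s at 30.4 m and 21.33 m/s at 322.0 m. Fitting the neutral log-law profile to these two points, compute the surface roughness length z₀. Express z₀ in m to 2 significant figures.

Log law: V(z) ∝ ln(z/z₀). With r = V₁/V₂ = 15.6/21.33 = 0.73136,
r · ln(z₂/z₀) = ln(z₁/z₀) ⇒ ln z₀ = (ln z₁ − r·ln z₂)/(1 − r)
ln z₀ = (3.41444 − 0.73136×5.77455) / 0.26864 = -3.0110
z₀ = exp(-3.0110) = 0.04924 m

z₀ ≈ 0.049 m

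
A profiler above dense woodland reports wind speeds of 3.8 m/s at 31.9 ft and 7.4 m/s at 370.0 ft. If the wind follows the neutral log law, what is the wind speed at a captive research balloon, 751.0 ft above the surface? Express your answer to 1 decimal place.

8.4 m/s

Log law: V ∝ ln(z/z₀). From the pair, with r = V₁/V₂ = 0.51351,
ln z₀ = (ln z₁ − r·ln z₂)/(1 − r) = (3.4626 − 0.51351×5.9135)/0.48649 = 0.8755 → z₀ = 2.400 ft
V₃ = V₁ · ln(z₃/z₀)/ln(z₁/z₀) = 3.8 × 5.7459/2.5871 = 8.4398 m/s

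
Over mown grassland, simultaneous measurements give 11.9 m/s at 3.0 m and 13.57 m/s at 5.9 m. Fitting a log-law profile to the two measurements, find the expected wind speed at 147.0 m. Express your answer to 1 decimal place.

21.5 m/s

Log law: V ∝ ln(z/z₀). From the pair, with r = V₁/V₂ = 0.87693,
ln z₀ = (ln z₁ − r·ln z₂)/(1 − r) = (1.0986 − 0.87693×1.7750)/0.12307 = -3.7208 → z₀ = 0.02421 m
V₃ = V₁ · ln(z₃/z₀)/ln(z₁/z₀) = 11.9 × 8.7112/4.8194 = 21.5096 m/s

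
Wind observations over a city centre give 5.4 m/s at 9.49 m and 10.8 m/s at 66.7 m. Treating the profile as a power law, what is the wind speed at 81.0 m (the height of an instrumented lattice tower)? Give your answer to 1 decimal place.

11.6 m/s

First find α: α = ln(V₂/V₁)/ln(z₂/z₁) = ln(10.8/5.4)/ln(66.7/9.49) = 0.69315/1.94997 = 0.3555
Extrapolate from 66.7 m to 81.0 m: V₃ = 10.8 × (81.0/66.7)^0.3555 = 10.8 × 1.0715 = 11.5721 m/s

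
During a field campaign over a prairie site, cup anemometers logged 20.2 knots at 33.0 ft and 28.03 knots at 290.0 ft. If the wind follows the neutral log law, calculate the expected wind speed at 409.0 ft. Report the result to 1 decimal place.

Log law: V ∝ ln(z/z₀). From the pair, with r = V₁/V₂ = 0.72066,
ln z₀ = (ln z₁ − r·ln z₂)/(1 − r) = (3.4965 − 0.72066×5.6699)/0.27934 = -2.1104 → z₀ = 0.1212 ft
V₃ = V₁ · ln(z₃/z₀)/ln(z₁/z₀) = 20.2 × 8.1241/5.6069 = 29.2687 knots

29.3 knots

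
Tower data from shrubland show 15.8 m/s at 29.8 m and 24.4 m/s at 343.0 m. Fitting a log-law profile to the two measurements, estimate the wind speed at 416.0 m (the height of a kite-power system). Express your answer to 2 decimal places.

25.08 m/s

Log law: V ∝ ln(z/z₀). From the pair, with r = V₁/V₂ = 0.64754,
ln z₀ = (ln z₁ − r·ln z₂)/(1 − r) = (3.3945 − 0.64754×5.8377)/0.35246 = -1.0942 → z₀ = 0.3348 m
V₃ = V₁ · ln(z₃/z₀)/ln(z₁/z₀) = 15.8 × 7.1249/4.4887 = 25.0792 m/s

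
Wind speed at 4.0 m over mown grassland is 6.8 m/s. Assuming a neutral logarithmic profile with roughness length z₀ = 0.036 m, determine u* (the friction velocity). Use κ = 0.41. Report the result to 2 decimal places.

Log law: V(z) = (u*/κ) · ln(z/z₀) ⇒ u* = κ · V / ln(z/z₀)
u* = 0.41 × 6.8 / ln(4.0/0.036) = 0.41 × 6.8 / 4.7105
   = 2.7880 / 4.7105 = 0.5919 m/s

u* ≈ 0.59 m/s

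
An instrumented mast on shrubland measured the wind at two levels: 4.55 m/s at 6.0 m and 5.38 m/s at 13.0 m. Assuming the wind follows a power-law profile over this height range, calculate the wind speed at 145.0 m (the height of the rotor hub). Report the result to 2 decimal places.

9.07 m/s

First find α: α = ln(V₂/V₁)/ln(z₂/z₁) = ln(5.38/4.55)/ln(13.0/6.0) = 0.16756/0.77319 = 0.2167
Extrapolate from 13.0 m to 145.0 m: V₃ = 5.38 × (145.0/13.0)^0.2167 = 5.38 × 1.6865 = 9.0735 m/s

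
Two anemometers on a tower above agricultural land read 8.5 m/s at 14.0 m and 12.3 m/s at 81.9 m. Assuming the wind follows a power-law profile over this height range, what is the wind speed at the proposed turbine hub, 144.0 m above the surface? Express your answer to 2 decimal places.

First find α: α = ln(V₂/V₁)/ln(z₂/z₁) = ln(12.3/8.5)/ln(81.9/14.0) = 0.36953/1.76644 = 0.2092
Extrapolate from 81.9 m to 144.0 m: V₃ = 12.3 × (144.0/81.9)^0.2092 = 12.3 × 1.1253 = 13.8412 m/s

13.84 m/s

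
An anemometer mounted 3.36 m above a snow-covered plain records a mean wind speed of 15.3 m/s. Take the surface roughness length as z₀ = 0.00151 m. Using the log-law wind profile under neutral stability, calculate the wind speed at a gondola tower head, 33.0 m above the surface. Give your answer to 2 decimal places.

19.83 m/s

Log law: V(z) ∝ ln(z/z₀), so V₂/V₁ = ln(z₂/z₀) / ln(z₁/z₀).
ln(33.0/0.00151) = 9.9922, ln(3.36/0.00151) = 7.7076
V₂ = 15.3 × 9.9922/7.7076 = 15.3 × 1.2964 = 19.8350 m/s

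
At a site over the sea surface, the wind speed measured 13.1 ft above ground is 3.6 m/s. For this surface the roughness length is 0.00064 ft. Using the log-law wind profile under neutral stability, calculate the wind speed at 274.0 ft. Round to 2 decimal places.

Log law: V(z) ∝ ln(z/z₀), so V₂/V₁ = ln(z₂/z₀) / ln(z₁/z₀).
ln(274.0/0.00064) = 12.9672, ln(13.1/0.00064) = 9.9267
V₂ = 3.6 × 12.9672/9.9267 = 3.6 × 1.3063 = 4.7027 m/s

4.70 m/s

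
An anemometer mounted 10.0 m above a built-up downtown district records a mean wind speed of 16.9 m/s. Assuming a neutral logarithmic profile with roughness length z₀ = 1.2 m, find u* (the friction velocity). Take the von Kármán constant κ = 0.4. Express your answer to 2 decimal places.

u* ≈ 3.19 m/s

Log law: V(z) = (u*/κ) · ln(z/z₀) ⇒ u* = κ · V / ln(z/z₀)
u* = 0.4 × 16.9 / ln(10.0/1.2) = 0.4 × 16.9 / 2.1203
   = 6.7600 / 2.1203 = 3.1883 m/s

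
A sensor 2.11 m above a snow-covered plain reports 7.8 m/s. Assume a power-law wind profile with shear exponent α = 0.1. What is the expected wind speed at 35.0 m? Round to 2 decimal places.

10.33 m/s

Power-law profile: V₂ = V₁ · (z₂/z₁)^α
V₂ = 7.8 × (35.0/2.11)^0.1 = 7.8 × (16.5877)^0.1
    = 7.8 × 1.3243 = 10.3294 m/s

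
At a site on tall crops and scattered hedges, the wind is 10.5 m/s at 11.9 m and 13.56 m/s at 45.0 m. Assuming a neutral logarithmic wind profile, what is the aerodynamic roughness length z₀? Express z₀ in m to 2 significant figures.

z₀ ≈ 0.12 m

Log law: V(z) ∝ ln(z/z₀). With r = V₁/V₂ = 10.5/13.56 = 0.77434,
r · ln(z₂/z₀) = ln(z₁/z₀) ⇒ ln z₀ = (ln z₁ − r·ln z₂)/(1 − r)
ln z₀ = (2.47654 − 0.77434×3.80666) / 0.22566 = -2.0876
z₀ = exp(-2.0876) = 0.1240 m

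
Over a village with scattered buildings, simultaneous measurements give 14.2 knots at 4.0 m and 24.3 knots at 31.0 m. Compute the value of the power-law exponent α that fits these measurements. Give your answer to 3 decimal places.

α ≈ 0.262

Power law: V₂/V₁ = (z₂/z₁)^α ⇒ α = ln(V₂/V₁) / ln(z₂/z₁)
α = ln(24.3/14.2) / ln(31.0/4.0) = ln(1.7113) / ln(7.7500)
  = 0.53723 / 2.04769 = 0.26236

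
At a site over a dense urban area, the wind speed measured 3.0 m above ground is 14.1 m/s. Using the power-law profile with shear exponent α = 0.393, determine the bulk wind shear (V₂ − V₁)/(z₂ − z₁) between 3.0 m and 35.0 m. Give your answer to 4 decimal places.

0.7165 m/s/m

Power law: V₂ = V₁ · (z₂/z₁)^α = 14.1 × (11.6667)^0.393 = 37.0279 m/s
ΔV/Δz = (37.0279 − 14.1)/(35.0 − 3.0) = 22.9279/32.0000 = 0.71650 m/s/m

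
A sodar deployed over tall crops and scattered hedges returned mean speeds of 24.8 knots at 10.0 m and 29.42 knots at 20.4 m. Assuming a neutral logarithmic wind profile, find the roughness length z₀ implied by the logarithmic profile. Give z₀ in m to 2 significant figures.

z₀ ≈ 0.22 m

Log law: V(z) ∝ ln(z/z₀). With r = V₁/V₂ = 24.8/29.42 = 0.84296,
r · ln(z₂/z₀) = ln(z₁/z₀) ⇒ ln z₀ = (ln z₁ − r·ln z₂)/(1 − r)
ln z₀ = (2.30259 − 0.84296×3.01553) / 0.15704 = -1.5245
z₀ = exp(-1.5245) = 0.2177 m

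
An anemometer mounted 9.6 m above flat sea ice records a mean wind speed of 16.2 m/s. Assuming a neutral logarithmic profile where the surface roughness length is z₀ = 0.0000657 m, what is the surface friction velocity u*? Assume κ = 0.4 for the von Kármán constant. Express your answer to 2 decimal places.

Log law: V(z) = (u*/κ) · ln(z/z₀) ⇒ u* = κ · V / ln(z/z₀)
u* = 0.4 × 16.2 / ln(9.6/0.0000657) = 0.4 × 16.2 / 11.8922
   = 6.4800 / 11.8922 = 0.5449 m/s

u* ≈ 0.54 m/s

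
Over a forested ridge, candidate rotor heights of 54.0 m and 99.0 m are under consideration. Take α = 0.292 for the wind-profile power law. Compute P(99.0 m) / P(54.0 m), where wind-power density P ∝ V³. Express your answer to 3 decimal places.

Speed ratio: V_B/V_A = (z_B/z_A)^α = (99.0/54.0)^0.292 = (1.8333)^0.292 = 1.19362
Power-density ratio: P_B/P_A = (V_B/V_A)³ = (1.19362)³ = 1.70059

1.701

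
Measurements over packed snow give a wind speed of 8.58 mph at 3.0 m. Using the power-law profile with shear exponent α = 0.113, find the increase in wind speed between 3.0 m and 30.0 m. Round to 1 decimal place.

Power law: V₂ = V₁ · (z₂/z₁)^α = 8.58 × (10.0000)^0.113 = 11.1298 mph
ΔV = 11.1298 − 8.58 = 2.5498 mph

2.5 mph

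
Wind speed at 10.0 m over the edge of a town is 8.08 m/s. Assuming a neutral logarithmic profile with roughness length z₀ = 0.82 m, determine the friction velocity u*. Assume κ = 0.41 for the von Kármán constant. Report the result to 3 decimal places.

u* ≈ 1.325 m/s

Log law: V(z) = (u*/κ) · ln(z/z₀) ⇒ u* = κ · V / ln(z/z₀)
u* = 0.41 × 8.08 / ln(10.0/0.82) = 0.41 × 8.08 / 2.5010
   = 3.3128 / 2.5010 = 1.3246 m/s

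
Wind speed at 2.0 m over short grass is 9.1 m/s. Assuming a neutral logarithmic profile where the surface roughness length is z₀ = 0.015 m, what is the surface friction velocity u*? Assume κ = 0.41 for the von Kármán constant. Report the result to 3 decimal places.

u* ≈ 0.763 m/s

Log law: V(z) = (u*/κ) · ln(z/z₀) ⇒ u* = κ · V / ln(z/z₀)
u* = 0.41 × 9.1 / ln(2.0/0.015) = 0.41 × 9.1 / 4.8929
   = 3.7310 / 4.8929 = 0.7625 m/s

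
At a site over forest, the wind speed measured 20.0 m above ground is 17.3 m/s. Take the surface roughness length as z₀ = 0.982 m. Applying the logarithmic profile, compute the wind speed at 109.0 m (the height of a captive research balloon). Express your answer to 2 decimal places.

27.03 m/s

Log law: V(z) ∝ ln(z/z₀), so V₂/V₁ = ln(z₂/z₀) / ln(z₁/z₀).
ln(109.0/0.982) = 4.7095, ln(20.0/0.982) = 3.0139
V₂ = 17.3 × 4.7095/3.0139 = 17.3 × 1.5626 = 27.0330 m/s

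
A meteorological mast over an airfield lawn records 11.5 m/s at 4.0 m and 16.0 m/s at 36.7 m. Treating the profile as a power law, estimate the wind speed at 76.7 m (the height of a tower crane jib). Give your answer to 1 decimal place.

17.9 m/s

First find α: α = ln(V₂/V₁)/ln(z₂/z₁) = ln(16.0/11.5)/ln(36.7/4.0) = 0.33024/2.21648 = 0.1490
Extrapolate from 36.7 m to 76.7 m: V₃ = 16.0 × (76.7/36.7)^0.1490 = 16.0 × 1.1161 = 17.8574 m/s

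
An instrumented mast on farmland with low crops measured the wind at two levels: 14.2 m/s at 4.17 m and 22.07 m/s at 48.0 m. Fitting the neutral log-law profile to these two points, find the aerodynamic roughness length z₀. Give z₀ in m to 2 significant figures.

z₀ ≈ 0.051 m

Log law: V(z) ∝ ln(z/z₀). With r = V₁/V₂ = 14.2/22.07 = 0.64341,
r · ln(z₂/z₀) = ln(z₁/z₀) ⇒ ln z₀ = (ln z₁ − r·ln z₂)/(1 − r)
ln z₀ = (1.42792 − 0.64341×3.87120) / 0.35659 = -2.9806
z₀ = exp(-2.9806) = 0.05076 m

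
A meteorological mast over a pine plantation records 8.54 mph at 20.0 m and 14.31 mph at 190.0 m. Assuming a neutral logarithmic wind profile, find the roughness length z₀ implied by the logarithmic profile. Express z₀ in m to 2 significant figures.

z₀ ≈ 0.71 m

Log law: V(z) ∝ ln(z/z₀). With r = V₁/V₂ = 8.54/14.31 = 0.59679,
r · ln(z₂/z₀) = ln(z₁/z₀) ⇒ ln z₀ = (ln z₁ − r·ln z₂)/(1 − r)
ln z₀ = (2.99573 − 0.59679×5.24702) / 0.40321 = -0.3363
z₀ = exp(-0.3363) = 0.7144 m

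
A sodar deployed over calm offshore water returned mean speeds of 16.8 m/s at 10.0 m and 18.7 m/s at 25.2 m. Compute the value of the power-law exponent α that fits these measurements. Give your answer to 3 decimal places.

Power law: V₂/V₁ = (z₂/z₁)^α ⇒ α = ln(V₂/V₁) / ln(z₂/z₁)
α = ln(18.7/16.8) / ln(25.2/10.0) = ln(1.1131) / ln(2.5200)
  = 0.10714 / 0.92426 = 0.11592

α ≈ 0.116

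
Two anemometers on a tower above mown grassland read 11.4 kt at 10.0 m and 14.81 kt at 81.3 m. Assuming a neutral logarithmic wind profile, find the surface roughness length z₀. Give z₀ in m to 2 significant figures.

z₀ ≈ 0.0091 m

Log law: V(z) ∝ ln(z/z₀). With r = V₁/V₂ = 11.4/14.81 = 0.76975,
r · ln(z₂/z₀) = ln(z₁/z₀) ⇒ ln z₀ = (ln z₁ − r·ln z₂)/(1 − r)
ln z₀ = (2.30259 − 0.76975×4.39815) / 0.23025 = -4.7031
z₀ = exp(-4.7031) = 0.009067 m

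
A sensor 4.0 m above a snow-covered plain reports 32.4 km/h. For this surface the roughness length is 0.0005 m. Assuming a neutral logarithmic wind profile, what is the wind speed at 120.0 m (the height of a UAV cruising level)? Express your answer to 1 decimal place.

44.7 km/h

Log law: V(z) ∝ ln(z/z₀), so V₂/V₁ = ln(z₂/z₀) / ln(z₁/z₀).
ln(120.0/0.0005) = 12.3884, ln(4.0/0.0005) = 8.9872
V₂ = 32.4 × 12.3884/8.9872 = 32.4 × 1.3784 = 44.6618 km/h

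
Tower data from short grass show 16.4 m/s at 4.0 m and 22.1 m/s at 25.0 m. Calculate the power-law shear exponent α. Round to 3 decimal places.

α ≈ 0.163

Power law: V₂/V₁ = (z₂/z₁)^α ⇒ α = ln(V₂/V₁) / ln(z₂/z₁)
α = ln(22.1/16.4) / ln(25.0/4.0) = ln(1.3476) / ln(6.2500)
  = 0.29830 / 1.83258 = 0.16277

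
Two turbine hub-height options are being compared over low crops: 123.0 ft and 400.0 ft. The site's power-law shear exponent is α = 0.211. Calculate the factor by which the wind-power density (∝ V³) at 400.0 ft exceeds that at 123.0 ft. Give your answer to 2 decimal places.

Speed ratio: V_B/V_A = (z_B/z_A)^α = (400.0/123.0)^0.211 = (3.2520)^0.211 = 1.28252
Power-density ratio: P_B/P_A = (V_B/V_A)³ = (1.28252)³ = 2.10957

2.11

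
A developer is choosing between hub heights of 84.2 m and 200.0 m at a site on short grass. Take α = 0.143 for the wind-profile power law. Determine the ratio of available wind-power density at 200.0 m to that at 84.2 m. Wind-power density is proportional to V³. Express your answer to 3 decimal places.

1.449

Speed ratio: V_B/V_A = (z_B/z_A)^α = (200.0/84.2)^0.143 = (2.3753)^0.143 = 1.13169
Power-density ratio: P_B/P_A = (V_B/V_A)³ = (1.13169)³ = 1.44938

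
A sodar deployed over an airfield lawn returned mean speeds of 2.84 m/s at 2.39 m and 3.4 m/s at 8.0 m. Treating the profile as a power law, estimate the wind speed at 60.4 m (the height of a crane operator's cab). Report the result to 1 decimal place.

4.6 m/s

First find α: α = ln(V₂/V₁)/ln(z₂/z₁) = ln(3.4/2.84)/ln(8.0/2.39) = 0.17997/1.20815 = 0.1490
Extrapolate from 8.0 m to 60.4 m: V₃ = 3.4 × (60.4/8.0)^0.1490 = 3.4 × 1.3514 = 4.5948 m/s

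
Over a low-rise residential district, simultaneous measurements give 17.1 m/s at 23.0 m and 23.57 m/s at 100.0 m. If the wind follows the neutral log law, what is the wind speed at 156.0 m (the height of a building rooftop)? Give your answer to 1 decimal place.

Log law: V ∝ ln(z/z₀). From the pair, with r = V₁/V₂ = 0.72550,
ln z₀ = (ln z₁ − r·ln z₂)/(1 − r) = (3.1355 − 0.72550×4.6052)/0.27450 = -0.7488 → z₀ = 0.4729 m
V₃ = V₁ · ln(z₃/z₀)/ln(z₁/z₀) = 17.1 × 5.7987/3.8843 = 25.5277 m/s

25.5 m/s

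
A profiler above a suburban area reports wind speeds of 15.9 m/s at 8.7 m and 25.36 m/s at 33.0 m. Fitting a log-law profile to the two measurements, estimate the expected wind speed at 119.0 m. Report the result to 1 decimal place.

34.5 m/s

Log law: V ∝ ln(z/z₀). From the pair, with r = V₁/V₂ = 0.62697,
ln z₀ = (ln z₁ − r·ln z₂)/(1 − r) = (2.1633 − 0.62697×3.4965)/0.37303 = -0.0774 → z₀ = 0.9255 m
V₃ = V₁ · ln(z₃/z₀)/ln(z₁/z₀) = 15.9 × 4.8566/2.2408 = 34.4612 m/s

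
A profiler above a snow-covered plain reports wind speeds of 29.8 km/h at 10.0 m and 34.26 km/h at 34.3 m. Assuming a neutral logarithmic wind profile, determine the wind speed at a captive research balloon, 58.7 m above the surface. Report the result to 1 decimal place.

Log law: V ∝ ln(z/z₀). From the pair, with r = V₁/V₂ = 0.86982,
ln z₀ = (ln z₁ − r·ln z₂)/(1 − r) = (2.3026 − 0.86982×3.5351)/0.13018 = -5.9329 → z₀ = 0.002651 m
V₃ = V₁ · ln(z₃/z₀)/ln(z₁/z₀) = 29.8 × 10.0053/8.2355 = 36.2042 km/h

36.2 km/h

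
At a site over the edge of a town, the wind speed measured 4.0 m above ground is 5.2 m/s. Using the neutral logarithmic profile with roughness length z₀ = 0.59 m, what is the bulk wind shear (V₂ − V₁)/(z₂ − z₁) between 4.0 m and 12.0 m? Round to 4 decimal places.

0.3731 m/s/m

Log law: V₂ = V₁ · ln(z₂/z₀)/ln(z₁/z₀) = 5.2 × 3.0125/1.9139 = 8.1848 m/s
ΔV/Δz = (8.1848 − 5.2)/(12.0 − 4.0) = 2.9848/8.0000 = 0.37311 m/s/m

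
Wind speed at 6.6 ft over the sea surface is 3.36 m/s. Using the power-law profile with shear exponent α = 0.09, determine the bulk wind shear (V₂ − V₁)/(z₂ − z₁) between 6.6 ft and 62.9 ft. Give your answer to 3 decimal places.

0.013 m/s/ft

Power law: V₂ = V₁ · (z₂/z₁)^α = 3.36 × (9.5303)^0.09 = 4.1158 m/s
ΔV/Δz = (4.1158 − 3.36)/(62.9 − 6.6) = 0.7558/56.3000 = 0.01343 m/s/ft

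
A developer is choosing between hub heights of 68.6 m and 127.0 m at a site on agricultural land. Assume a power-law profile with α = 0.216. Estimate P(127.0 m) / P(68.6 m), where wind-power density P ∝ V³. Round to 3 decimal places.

Speed ratio: V_B/V_A = (z_B/z_A)^α = (127.0/68.6)^0.216 = (1.8513)^0.216 = 1.14229
Power-density ratio: P_B/P_A = (V_B/V_A)³ = (1.14229)³ = 1.49048

1.490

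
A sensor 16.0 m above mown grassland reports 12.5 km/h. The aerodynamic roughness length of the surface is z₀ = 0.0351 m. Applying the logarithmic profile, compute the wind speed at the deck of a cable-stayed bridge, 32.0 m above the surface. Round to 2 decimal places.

Log law: V(z) ∝ ln(z/z₀), so V₂/V₁ = ln(z₂/z₀) / ln(z₁/z₀).
ln(32.0/0.0351) = 6.8153, ln(16.0/0.0351) = 6.1221
V₂ = 12.5 × 6.8153/6.1221 = 12.5 × 1.1132 = 13.9152 km/h

13.92 km/h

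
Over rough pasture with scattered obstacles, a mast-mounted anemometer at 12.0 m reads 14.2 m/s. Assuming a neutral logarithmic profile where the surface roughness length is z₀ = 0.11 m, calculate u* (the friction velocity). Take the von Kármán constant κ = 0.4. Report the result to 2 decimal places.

u* ≈ 1.21 m/s

Log law: V(z) = (u*/κ) · ln(z/z₀) ⇒ u* = κ · V / ln(z/z₀)
u* = 0.4 × 14.2 / ln(12.0/0.11) = 0.4 × 14.2 / 4.6922
   = 5.6800 / 4.6922 = 1.2105 m/s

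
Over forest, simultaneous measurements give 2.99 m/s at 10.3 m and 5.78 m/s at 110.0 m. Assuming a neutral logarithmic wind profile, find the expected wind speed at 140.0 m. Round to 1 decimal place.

Log law: V ∝ ln(z/z₀). From the pair, with r = V₁/V₂ = 0.51730,
ln z₀ = (ln z₁ − r·ln z₂)/(1 − r) = (2.3321 − 0.51730×4.7005)/0.48270 = -0.2060 → z₀ = 0.8139 m
V₃ = V₁ · ln(z₃/z₀)/ln(z₁/z₀) = 2.99 × 5.1476/2.5381 = 6.0641 m/s

6.1 m/s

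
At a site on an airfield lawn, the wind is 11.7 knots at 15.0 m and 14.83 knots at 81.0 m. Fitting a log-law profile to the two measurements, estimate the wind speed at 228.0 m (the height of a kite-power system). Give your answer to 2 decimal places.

16.75 knots

Log law: V ∝ ln(z/z₀). From the pair, with r = V₁/V₂ = 0.78894,
ln z₀ = (ln z₁ − r·ln z₂)/(1 − r) = (2.7081 − 0.78894×4.3944)/0.21106 = -3.5957 → z₀ = 0.02744 m
V₃ = V₁ · ln(z₃/z₀)/ln(z₁/z₀) = 11.7 × 9.0251/6.3038 = 16.7508 knots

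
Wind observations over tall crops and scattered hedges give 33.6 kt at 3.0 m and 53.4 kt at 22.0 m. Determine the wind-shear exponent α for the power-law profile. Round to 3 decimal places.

Power law: V₂/V₁ = (z₂/z₁)^α ⇒ α = ln(V₂/V₁) / ln(z₂/z₁)
α = ln(53.4/33.6) / ln(22.0/3.0) = ln(1.5893) / ln(7.3333)
  = 0.46328 / 1.99243 = 0.23252

α ≈ 0.233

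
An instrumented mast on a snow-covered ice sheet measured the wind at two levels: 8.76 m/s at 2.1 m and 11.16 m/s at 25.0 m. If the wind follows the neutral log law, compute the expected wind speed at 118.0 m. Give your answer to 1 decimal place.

Log law: V ∝ ln(z/z₀). From the pair, with r = V₁/V₂ = 0.78495,
ln z₀ = (ln z₁ − r·ln z₂)/(1 − r) = (0.7419 − 0.78495×3.2189)/0.21505 = -8.2989 → z₀ = 0.0002488 m
V₃ = V₁ · ln(z₃/z₀)/ln(z₁/z₀) = 8.76 × 13.0696/9.0408 = 12.6636 m/s

12.7 m/s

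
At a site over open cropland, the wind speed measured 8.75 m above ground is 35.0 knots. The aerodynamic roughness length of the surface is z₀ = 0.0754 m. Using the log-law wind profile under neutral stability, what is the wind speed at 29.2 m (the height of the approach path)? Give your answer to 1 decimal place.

Log law: V(z) ∝ ln(z/z₀), so V₂/V₁ = ln(z₂/z₀) / ln(z₁/z₀).
ln(29.2/0.0754) = 5.9591, ln(8.75/0.0754) = 4.7540
V₂ = 35.0 × 5.9591/4.7540 = 35.0 × 1.2535 = 43.8723 knots

43.9 knots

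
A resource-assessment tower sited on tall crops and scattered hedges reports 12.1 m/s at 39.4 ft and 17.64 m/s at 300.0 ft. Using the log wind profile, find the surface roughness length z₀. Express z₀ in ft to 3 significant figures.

Log law: V(z) ∝ ln(z/z₀). With r = V₁/V₂ = 12.1/17.64 = 0.68594,
r · ln(z₂/z₀) = ln(z₁/z₀) ⇒ ln z₀ = (ln z₁ − r·ln z₂)/(1 − r)
ln z₀ = (3.67377 − 0.68594×5.70378) / 0.31406 = -0.7600
z₀ = exp(-0.7600) = 0.4677 ft

z₀ ≈ 0.468 ft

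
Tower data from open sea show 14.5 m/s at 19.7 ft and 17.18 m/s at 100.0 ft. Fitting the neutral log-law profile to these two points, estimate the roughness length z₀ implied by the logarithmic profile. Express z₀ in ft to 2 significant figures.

z₀ ≈ 0.0030 ft

Log law: V(z) ∝ ln(z/z₀). With r = V₁/V₂ = 14.5/17.18 = 0.84400,
r · ln(z₂/z₀) = ln(z₁/z₀) ⇒ ln z₀ = (ln z₁ − r·ln z₂)/(1 − r)
ln z₀ = (2.98062 − 0.84400×4.60517) / 0.15600 = -5.8089
z₀ = exp(-5.8089) = 0.003001 ft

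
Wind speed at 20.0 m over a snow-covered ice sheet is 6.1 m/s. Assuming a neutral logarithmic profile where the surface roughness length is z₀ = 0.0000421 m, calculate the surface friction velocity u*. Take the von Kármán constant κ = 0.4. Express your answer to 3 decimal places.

Log law: V(z) = (u*/κ) · ln(z/z₀) ⇒ u* = κ · V / ln(z/z₀)
u* = 0.4 × 6.1 / ln(20.0/0.0000421) = 0.4 × 6.1 / 13.0712
   = 2.4400 / 13.0712 = 0.1867 m/s

u* ≈ 0.187 m/s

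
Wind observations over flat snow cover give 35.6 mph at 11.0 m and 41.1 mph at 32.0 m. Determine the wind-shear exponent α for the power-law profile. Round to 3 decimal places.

α ≈ 0.135

Power law: V₂/V₁ = (z₂/z₁)^α ⇒ α = ln(V₂/V₁) / ln(z₂/z₁)
α = ln(41.1/35.6) / ln(32.0/11.0) = ln(1.1545) / ln(2.9091)
  = 0.14366 / 1.06784 = 0.13454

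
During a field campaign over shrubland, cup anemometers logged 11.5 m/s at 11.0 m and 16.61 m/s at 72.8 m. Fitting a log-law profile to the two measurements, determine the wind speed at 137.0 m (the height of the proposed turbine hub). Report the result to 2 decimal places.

18.32 m/s

Log law: V ∝ ln(z/z₀). From the pair, with r = V₁/V₂ = 0.69235,
ln z₀ = (ln z₁ − r·ln z₂)/(1 − r) = (2.3979 − 0.69235×4.2877)/0.30765 = -1.8551 → z₀ = 0.1564 m
V₃ = V₁ · ln(z₃/z₀)/ln(z₁/z₀) = 11.5 × 6.7751/4.2530 = 18.3196 m/s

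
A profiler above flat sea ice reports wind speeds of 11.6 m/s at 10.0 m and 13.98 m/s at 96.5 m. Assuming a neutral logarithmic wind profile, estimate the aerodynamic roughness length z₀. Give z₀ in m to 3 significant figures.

z₀ ≈ 0.000159 m

Log law: V(z) ∝ ln(z/z₀). With r = V₁/V₂ = 11.6/13.98 = 0.82976,
r · ln(z₂/z₀) = ln(z₁/z₀) ⇒ ln z₀ = (ln z₁ − r·ln z₂)/(1 − r)
ln z₀ = (2.30259 − 0.82976×4.56954) / 0.17024 = -8.7465
z₀ = exp(-8.7465) = 0.0001590 m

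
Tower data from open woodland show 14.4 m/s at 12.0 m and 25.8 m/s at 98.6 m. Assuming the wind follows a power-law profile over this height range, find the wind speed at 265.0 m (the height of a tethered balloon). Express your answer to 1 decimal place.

33.9 m/s

First find α: α = ln(V₂/V₁)/ln(z₂/z₁) = ln(25.8/14.4)/ln(98.6/12.0) = 0.58315/2.10616 = 0.2769
Extrapolate from 98.6 m to 265.0 m: V₃ = 25.8 × (265.0/98.6)^0.2769 = 25.8 × 1.3149 = 33.9236 m/s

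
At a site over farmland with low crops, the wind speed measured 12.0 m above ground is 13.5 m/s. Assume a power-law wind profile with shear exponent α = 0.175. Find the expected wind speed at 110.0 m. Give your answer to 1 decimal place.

Power-law profile: V₂ = V₁ · (z₂/z₁)^α
V₂ = 13.5 × (110.0/12.0)^0.175 = 13.5 × (9.1667)^0.175
    = 13.5 × 1.4736 = 19.8939 m/s

19.9 m/s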